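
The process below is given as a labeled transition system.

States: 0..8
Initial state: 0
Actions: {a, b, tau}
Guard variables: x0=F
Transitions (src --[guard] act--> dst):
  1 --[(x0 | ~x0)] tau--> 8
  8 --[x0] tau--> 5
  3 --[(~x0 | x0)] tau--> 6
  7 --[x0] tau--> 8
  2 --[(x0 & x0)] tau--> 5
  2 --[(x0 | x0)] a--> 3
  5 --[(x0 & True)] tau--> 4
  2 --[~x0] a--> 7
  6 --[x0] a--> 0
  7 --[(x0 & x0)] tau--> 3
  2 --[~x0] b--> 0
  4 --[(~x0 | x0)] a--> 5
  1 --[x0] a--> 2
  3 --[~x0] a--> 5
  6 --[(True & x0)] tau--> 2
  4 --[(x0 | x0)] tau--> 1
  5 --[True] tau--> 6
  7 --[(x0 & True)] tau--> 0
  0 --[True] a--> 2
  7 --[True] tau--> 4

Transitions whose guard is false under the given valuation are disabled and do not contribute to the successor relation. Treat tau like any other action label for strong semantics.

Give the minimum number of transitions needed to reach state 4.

Breadth-first toward 4:
  L0 = {0}
  L1 = {2}
  L2 = {7}
  L3 = {4}
4 enters at depth 3; path a·a·tau

Answer: 3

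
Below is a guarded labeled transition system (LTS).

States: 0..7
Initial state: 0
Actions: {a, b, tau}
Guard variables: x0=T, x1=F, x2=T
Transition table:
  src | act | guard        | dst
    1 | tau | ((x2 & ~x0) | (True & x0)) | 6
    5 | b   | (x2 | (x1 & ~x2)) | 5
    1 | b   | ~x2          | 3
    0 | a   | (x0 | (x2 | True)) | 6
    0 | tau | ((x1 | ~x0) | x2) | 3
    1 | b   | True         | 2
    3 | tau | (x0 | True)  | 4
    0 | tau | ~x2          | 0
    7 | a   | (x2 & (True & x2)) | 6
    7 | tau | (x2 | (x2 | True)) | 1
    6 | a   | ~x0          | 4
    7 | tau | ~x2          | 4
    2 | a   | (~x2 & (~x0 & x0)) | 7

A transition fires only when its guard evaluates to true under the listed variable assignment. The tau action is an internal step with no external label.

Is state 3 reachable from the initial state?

Guard filter leaves 8 enabled edge(s).
L0 = {0}
L1 = {3,6}  now seen {0,3,6}
L2 = {4}  now seen {0,3,4,6}
R = {0,3,4,6}
trace reaching 3: tau

Answer: REACHABLE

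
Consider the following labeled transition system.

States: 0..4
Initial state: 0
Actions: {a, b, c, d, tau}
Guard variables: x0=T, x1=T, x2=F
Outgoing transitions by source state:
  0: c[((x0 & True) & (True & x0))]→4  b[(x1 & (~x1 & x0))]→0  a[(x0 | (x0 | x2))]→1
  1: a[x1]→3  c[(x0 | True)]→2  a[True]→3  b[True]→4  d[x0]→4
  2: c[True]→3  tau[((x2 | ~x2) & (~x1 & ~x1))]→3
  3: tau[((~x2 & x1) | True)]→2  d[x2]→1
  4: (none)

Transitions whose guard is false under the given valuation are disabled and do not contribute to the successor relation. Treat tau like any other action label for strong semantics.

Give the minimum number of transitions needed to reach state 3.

Layered search for 3:
  L0 = {0}
  L1 = {1,4}
  L2 = {2,3}
3 enters at depth 2; path a·a

Answer: 2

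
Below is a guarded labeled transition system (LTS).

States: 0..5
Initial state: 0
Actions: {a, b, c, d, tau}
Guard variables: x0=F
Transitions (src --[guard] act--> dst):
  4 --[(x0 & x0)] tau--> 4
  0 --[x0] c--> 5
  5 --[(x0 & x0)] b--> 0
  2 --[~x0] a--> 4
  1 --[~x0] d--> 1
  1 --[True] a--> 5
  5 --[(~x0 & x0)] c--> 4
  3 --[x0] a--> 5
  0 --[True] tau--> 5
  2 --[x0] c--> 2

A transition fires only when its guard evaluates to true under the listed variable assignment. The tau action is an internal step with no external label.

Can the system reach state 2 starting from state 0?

Answer: UNREACHABLE

Trace:
4 transition(s) survive guard evaluation.
L0 = {0}
L1 = {5}  now seen {0,5}
Reachable = {0,5}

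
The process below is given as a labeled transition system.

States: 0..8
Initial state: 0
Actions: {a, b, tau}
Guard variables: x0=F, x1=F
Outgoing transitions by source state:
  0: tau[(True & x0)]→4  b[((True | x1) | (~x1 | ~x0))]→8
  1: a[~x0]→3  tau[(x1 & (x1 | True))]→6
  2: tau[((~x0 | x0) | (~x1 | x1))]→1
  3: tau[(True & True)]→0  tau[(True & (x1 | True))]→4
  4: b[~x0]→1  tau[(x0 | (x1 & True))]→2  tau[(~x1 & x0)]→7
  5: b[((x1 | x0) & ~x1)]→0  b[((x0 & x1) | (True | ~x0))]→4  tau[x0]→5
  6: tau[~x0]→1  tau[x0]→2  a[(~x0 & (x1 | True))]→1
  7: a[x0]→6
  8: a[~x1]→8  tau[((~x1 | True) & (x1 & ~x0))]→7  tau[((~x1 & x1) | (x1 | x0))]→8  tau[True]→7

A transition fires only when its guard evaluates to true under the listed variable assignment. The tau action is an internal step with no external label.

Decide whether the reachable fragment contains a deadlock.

Answer: DEADLOCK at state 7

Trace:
Reach set: {0,7,8}
  0: b→8  [deg 1]
  7: ∅  [no exit]
  8: a→8  tau→7  [deg 2]
witness 7: b·tau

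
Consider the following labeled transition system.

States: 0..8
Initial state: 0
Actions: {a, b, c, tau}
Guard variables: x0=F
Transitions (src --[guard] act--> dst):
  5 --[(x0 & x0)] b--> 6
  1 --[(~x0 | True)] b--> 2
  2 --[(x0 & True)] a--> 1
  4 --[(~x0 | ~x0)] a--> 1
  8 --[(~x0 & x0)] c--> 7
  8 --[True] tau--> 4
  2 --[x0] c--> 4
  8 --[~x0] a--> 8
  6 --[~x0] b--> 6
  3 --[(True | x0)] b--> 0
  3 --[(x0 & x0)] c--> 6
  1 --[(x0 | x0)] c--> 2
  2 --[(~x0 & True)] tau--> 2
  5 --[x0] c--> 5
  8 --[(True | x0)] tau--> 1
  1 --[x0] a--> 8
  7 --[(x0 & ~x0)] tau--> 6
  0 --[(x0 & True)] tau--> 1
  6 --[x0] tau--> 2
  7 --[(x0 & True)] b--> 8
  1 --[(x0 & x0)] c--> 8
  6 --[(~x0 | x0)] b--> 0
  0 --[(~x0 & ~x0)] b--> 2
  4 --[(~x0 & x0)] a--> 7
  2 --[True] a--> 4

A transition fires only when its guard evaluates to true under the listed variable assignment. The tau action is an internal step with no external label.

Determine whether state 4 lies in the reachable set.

Answer: REACHABLE

Working:
Guard filter leaves 11 enabled edge(s).
L0 = {0}
L1 = {2}  total {0,2}
L2 = {4}  total {0,2,4}
L3 = {1}  total {0,1,2,4}
Reach set: {0,1,2,4}
trace reaching 4: b·a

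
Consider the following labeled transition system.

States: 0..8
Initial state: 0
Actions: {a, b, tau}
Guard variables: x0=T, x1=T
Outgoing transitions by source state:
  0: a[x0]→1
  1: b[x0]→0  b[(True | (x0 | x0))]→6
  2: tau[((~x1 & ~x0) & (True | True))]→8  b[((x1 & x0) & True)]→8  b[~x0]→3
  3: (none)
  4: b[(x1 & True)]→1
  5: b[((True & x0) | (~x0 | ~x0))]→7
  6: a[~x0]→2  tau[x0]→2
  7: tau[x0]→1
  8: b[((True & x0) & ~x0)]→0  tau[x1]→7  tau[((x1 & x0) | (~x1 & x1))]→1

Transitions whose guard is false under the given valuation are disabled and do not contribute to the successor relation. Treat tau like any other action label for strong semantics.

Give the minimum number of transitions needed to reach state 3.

Layered search for 3:
  Layer 0: {0}
  Layer 1: {1}
  Layer 2: {6}
  Layer 3: {2}
  Layer 4: {8}
  Layer 5: {7}
3 never appears.

Answer: UNREACHABLE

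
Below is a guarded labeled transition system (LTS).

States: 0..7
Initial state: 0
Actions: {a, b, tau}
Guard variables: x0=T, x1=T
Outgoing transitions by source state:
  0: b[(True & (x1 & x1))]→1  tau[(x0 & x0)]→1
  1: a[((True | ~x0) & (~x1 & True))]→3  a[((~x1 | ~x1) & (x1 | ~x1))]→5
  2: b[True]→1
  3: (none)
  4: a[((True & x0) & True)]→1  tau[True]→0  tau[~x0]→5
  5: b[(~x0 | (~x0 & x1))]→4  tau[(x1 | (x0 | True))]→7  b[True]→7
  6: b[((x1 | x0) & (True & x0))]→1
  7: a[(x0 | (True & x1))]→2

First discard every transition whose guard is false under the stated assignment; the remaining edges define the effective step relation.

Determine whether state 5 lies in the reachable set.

Answer: UNREACHABLE

Analysis:
After dropping false guards: 9 live edges.
depth 0: {0}
depth 1: {1}  now seen {0,1}
Reachable = {0,1}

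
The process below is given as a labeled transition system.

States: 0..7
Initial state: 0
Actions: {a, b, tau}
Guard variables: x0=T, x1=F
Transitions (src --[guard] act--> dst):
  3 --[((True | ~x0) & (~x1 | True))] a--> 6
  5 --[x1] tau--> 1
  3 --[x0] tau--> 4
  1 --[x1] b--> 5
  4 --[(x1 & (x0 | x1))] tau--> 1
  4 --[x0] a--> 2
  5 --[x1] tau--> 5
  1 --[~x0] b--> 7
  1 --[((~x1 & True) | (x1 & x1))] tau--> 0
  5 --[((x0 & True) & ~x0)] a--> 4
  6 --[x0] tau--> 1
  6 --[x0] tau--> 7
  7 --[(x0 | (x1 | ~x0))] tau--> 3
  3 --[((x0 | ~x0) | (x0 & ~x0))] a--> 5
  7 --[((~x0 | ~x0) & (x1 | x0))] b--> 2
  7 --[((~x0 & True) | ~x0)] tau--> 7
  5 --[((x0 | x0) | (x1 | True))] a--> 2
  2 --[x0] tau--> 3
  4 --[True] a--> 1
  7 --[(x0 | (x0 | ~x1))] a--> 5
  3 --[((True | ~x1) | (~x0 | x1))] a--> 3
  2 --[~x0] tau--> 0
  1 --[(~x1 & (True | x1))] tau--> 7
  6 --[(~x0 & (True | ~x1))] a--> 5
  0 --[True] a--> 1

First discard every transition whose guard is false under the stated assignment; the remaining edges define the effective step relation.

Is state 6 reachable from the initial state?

Guard filter leaves 15 enabled edge(s).
Layer 0: {0}
Layer 1: {1}  now seen {0,1}
Layer 2: {7}  now seen {0,1,7}
Layer 3: {3,5}  now seen {0,1,3,5,7}
Layer 4: {2,4,6}  now seen {0,1,2,3,4,5,6,7}
R = {0,1,2,3,4,5,6,7}
witness 6: a·tau·tau·a

Answer: REACHABLE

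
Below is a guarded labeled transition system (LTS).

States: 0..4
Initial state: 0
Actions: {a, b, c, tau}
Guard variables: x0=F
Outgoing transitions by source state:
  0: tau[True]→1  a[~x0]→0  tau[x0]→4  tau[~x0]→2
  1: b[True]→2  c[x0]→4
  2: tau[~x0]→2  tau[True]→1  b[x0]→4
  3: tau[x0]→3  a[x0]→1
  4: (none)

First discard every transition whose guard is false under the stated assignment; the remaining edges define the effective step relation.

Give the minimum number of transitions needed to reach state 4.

BFS to 4:
  Layer 0: {0}
  Layer 1: {1,2}
4 never appears.

Answer: UNREACHABLE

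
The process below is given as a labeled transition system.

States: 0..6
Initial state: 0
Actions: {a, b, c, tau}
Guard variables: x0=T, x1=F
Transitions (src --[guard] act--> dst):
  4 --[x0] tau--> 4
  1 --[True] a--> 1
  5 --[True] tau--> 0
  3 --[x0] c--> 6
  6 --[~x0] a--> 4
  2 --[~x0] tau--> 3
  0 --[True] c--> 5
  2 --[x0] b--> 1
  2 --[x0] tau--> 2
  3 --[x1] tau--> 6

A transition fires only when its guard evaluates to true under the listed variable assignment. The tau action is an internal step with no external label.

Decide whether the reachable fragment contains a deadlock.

Answer: DEADLOCK-FREE

Working:
Reach set: {0,5}
  0: c→5  [1 out]
  5: tau→0  [1 out]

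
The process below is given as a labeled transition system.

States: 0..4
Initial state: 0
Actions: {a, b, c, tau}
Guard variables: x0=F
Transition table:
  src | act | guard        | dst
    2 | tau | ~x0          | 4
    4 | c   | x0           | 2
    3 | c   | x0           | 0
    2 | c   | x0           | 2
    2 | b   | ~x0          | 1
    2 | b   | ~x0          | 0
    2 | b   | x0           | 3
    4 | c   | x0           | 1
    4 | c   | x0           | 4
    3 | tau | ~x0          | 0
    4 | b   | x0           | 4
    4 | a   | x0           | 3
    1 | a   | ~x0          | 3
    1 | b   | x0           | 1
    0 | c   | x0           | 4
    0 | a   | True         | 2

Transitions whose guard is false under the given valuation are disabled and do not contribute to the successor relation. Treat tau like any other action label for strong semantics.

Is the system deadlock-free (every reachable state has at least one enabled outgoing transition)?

Answer: DEADLOCK at state 4

Working:
Reachable = {0,1,2,3,4}
  0: a→2  [1 exit(s)]
  1: a→3  [1 exit(s)]
  2: b→0  b→1  tau→4  [3 exit(s)]
  3: tau→0  [1 exit(s)]
  4: ∅  [no exit]
trace reaching 4: a·tau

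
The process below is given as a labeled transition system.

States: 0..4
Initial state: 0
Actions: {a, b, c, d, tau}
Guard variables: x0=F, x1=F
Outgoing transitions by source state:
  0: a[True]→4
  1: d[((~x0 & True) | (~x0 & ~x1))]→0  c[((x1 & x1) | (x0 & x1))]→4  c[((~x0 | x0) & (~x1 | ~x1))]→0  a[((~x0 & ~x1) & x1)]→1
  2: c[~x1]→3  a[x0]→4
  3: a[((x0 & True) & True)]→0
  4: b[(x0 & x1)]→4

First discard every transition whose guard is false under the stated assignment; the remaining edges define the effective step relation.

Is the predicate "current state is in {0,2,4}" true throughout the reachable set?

Answer: INVARIANT HOLDS

Trace:
Inv-set: {0,2,4}
Reach set: {0,4}
  0: safe
  4: safe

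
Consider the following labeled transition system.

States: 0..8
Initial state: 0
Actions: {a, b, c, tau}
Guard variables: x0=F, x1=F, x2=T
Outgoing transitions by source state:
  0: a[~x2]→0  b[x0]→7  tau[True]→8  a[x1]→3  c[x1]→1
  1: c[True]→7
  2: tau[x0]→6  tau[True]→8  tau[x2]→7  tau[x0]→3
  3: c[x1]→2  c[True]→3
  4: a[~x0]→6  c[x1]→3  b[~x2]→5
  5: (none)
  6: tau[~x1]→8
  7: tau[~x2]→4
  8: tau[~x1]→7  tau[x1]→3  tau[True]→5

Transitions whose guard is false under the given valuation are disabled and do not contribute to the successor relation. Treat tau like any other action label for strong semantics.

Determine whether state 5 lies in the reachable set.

Guard filter leaves 9 enabled edge(s).
depth 0: {0}
depth 1: {8}  total {0,8}
depth 2: {5,7}  total {0,5,7,8}
Reachable = {0,5,7,8}
Path to 5: tau·tau

Answer: REACHABLE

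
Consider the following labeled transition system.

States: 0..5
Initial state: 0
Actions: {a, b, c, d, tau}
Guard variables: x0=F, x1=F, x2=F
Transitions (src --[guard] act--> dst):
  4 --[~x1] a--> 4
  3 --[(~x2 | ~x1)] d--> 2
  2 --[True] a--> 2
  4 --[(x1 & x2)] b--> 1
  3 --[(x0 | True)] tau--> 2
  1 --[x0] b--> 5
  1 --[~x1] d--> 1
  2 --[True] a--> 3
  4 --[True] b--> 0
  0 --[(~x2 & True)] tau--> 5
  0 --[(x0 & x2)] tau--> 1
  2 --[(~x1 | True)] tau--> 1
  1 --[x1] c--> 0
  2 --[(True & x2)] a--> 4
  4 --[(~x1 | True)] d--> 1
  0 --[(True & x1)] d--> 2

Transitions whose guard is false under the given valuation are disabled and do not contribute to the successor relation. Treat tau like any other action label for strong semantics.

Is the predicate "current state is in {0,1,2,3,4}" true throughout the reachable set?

Answer: INVARIANT VIOLATED at state 5

Working:
Allowed set {0,1,2,3,4}
R = {0,5}
  0: ok
  5: VIOLATES
reach 5 via tau — violates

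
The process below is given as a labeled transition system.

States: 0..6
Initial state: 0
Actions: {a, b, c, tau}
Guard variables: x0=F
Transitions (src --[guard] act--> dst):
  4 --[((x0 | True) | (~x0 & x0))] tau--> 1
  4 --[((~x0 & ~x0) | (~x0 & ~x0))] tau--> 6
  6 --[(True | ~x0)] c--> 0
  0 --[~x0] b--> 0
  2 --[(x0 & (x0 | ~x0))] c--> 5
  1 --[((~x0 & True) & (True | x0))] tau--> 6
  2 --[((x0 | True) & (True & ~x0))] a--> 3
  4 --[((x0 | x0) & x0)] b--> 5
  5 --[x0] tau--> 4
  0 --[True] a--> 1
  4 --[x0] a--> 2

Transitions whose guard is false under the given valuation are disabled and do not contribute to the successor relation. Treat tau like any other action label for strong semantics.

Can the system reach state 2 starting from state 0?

Answer: UNREACHABLE

Trace:
After dropping false guards: 7 live edges.
depth 0: {0}
depth 1: {1}  total {0,1}
depth 2: {6}  total {0,1,6}
R = {0,1,6}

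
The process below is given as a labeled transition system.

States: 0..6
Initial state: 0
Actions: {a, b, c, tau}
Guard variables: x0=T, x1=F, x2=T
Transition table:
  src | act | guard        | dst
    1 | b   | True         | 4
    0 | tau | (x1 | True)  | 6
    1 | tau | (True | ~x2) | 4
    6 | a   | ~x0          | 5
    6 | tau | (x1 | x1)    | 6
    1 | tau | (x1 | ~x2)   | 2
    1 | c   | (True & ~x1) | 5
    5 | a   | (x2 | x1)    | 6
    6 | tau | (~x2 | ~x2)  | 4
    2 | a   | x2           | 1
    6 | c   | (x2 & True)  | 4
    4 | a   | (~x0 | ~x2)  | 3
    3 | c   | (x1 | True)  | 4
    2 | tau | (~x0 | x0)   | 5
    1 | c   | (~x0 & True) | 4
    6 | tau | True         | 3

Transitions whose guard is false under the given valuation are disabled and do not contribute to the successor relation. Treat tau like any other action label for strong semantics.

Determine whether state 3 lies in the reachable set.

Answer: REACHABLE

Working:
10 transition(s) survive guard evaluation.
L0 = {0}
L1 = {6}  now seen {0,6}
L2 = {3,4}  now seen {0,3,4,6}
Reachable = {0,3,4,6}
Path to 3: tau·tau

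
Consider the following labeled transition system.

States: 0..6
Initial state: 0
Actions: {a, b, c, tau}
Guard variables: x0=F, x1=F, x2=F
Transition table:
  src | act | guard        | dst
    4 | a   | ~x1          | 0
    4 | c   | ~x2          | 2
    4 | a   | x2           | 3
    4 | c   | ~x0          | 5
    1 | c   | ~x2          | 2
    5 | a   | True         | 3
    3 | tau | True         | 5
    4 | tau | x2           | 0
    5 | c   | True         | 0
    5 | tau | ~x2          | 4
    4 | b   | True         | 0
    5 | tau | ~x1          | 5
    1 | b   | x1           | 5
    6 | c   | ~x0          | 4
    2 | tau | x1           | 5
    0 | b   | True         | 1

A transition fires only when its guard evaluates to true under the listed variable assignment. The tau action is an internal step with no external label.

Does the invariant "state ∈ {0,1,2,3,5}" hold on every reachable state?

Inv-set: {0,1,2,3,5}
R = {0,1,2}
  0: ✓
  1: ✓
  2: ✓

Answer: INVARIANT HOLDS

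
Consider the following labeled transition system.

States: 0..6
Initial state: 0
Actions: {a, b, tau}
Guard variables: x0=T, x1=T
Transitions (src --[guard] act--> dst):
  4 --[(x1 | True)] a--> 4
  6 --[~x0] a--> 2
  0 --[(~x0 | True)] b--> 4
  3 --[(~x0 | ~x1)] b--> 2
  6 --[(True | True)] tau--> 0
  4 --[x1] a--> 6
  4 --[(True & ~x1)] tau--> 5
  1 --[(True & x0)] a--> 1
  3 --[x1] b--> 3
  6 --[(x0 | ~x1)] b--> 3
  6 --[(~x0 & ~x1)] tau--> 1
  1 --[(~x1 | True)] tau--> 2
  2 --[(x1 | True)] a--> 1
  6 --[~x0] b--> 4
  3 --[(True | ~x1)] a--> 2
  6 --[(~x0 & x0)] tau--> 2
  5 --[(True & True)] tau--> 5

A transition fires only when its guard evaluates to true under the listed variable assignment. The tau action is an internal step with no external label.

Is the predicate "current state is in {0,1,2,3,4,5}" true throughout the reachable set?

Inv-set: {0,1,2,3,4,5}
R = {0,1,2,3,4,6}
  0: safe
  1: safe
  2: safe
  3: safe
  4: safe
  6: VIOLATES
reach 6 via b·a — violates

Answer: INVARIANT VIOLATED at state 6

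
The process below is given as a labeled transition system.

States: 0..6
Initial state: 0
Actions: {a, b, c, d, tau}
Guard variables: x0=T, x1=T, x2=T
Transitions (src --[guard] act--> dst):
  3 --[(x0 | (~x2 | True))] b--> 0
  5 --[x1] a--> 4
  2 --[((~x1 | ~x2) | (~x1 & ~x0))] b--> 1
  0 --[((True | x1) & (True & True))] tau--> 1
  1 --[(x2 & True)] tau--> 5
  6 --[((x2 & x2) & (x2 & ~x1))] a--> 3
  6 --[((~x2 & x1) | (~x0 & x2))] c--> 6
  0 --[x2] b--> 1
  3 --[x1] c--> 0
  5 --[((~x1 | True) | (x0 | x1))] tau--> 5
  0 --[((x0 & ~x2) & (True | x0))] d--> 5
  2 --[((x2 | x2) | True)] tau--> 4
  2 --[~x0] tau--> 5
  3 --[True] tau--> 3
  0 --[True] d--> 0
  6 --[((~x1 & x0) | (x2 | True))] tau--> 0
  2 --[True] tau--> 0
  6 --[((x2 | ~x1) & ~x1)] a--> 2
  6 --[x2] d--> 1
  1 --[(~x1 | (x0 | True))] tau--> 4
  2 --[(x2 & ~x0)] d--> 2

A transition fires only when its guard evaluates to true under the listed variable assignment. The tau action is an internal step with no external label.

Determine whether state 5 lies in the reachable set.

14 transition(s) survive guard evaluation.
L0 = {0}
L1 = {1}  now seen {0,1}
L2 = {4,5}  now seen {0,1,4,5}
Reachable = {0,1,4,5}
trace reaching 5: tau·tau

Answer: REACHABLE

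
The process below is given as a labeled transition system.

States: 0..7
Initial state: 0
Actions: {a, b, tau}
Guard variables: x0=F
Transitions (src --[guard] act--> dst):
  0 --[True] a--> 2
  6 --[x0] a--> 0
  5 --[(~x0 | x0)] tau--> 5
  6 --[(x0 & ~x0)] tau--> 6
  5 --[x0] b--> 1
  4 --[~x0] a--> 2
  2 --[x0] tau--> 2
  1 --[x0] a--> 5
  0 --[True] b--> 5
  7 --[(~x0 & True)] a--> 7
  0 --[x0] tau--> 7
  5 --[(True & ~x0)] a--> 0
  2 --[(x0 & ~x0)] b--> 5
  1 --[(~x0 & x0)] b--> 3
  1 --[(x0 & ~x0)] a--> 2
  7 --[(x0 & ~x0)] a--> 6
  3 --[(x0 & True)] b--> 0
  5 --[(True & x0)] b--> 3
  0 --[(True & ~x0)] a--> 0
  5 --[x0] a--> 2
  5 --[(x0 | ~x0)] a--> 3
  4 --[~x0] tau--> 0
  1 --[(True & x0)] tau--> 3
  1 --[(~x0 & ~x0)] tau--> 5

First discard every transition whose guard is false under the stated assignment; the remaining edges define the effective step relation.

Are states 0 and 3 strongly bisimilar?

Answer: NOT BISIMILAR

Trace:
Bisimulation quotient by refinement:
  π0 = {{0,1,2,3,4,5,6,7}}
  π1 = {{0},{1},{2,3,6},{4,5},{7}}
  π2 = {{0},{1},{2,3,6},{4},{5},{7}}
Fixed point at round 3; 6 class(es).
[0]={0}  [3]={2,3,6}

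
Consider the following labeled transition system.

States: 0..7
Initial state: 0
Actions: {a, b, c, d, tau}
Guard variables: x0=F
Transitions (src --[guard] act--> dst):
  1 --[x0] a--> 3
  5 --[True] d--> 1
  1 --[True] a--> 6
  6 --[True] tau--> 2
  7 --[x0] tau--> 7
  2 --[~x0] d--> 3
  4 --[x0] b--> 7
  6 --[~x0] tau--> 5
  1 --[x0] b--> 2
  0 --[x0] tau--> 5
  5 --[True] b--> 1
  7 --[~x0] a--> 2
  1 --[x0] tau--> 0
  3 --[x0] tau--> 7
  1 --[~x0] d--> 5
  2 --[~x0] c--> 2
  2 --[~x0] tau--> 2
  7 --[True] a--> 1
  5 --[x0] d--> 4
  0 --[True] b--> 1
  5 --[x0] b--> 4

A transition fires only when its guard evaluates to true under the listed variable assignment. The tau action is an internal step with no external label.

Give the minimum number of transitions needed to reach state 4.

Answer: UNREACHABLE

Analysis:
Breadth-first toward 4:
  L0 = {0}
  L1 = {1}
  L2 = {5,6}
  L3 = {2}
  L4 = {3}
4 never appears.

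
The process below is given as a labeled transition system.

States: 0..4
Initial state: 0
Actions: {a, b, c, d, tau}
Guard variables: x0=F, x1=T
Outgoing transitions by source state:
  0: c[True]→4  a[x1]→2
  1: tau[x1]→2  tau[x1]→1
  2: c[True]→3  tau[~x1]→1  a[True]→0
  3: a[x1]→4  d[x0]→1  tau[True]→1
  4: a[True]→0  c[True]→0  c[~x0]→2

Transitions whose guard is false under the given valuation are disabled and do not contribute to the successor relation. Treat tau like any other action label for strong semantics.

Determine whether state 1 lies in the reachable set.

Answer: REACHABLE

Trace:
Guard filter leaves 11 enabled edge(s).
L0 = {0}
L1 = {2,4}  total {0,2,4}
L2 = {3}  total {0,2,3,4}
L3 = {1}  total {0,1,2,3,4}
R = {0,1,2,3,4}
trace reaching 1: a·c·tau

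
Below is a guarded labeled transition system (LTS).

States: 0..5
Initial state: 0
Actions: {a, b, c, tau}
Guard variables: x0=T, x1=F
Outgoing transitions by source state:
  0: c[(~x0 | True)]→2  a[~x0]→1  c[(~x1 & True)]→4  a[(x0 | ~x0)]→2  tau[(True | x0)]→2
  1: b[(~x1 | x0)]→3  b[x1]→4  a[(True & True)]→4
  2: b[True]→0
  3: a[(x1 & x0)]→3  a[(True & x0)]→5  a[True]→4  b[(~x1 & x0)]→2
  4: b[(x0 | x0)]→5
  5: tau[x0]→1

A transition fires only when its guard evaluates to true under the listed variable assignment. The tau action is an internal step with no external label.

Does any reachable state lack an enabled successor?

Answer: DEADLOCK-FREE

Analysis:
Reach set: {0,1,2,3,4,5}
  0: a→2  c→2  c→4  tau→2  [4 out]
  1: a→4  b→3  [2 out]
  2: b→0  [1 out]
  3: a→4  a→5  b→2  [3 out]
  4: b→5  [1 out]
  5: tau→1  [1 out]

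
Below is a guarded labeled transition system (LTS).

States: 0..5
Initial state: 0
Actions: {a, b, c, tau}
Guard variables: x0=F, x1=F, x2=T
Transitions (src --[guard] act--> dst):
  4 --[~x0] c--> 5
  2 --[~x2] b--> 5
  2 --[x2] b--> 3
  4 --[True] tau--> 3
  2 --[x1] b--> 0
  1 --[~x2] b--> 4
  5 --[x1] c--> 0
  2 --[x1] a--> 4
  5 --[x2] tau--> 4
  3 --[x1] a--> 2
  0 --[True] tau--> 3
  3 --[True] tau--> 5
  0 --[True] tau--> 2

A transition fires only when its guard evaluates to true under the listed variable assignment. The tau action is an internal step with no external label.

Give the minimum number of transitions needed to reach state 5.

Layered search for 5:
  depth 0: {0}
  depth 1: {2,3}
  depth 2: {5}
depth(5)=2, e.g. tau·tau

Answer: 2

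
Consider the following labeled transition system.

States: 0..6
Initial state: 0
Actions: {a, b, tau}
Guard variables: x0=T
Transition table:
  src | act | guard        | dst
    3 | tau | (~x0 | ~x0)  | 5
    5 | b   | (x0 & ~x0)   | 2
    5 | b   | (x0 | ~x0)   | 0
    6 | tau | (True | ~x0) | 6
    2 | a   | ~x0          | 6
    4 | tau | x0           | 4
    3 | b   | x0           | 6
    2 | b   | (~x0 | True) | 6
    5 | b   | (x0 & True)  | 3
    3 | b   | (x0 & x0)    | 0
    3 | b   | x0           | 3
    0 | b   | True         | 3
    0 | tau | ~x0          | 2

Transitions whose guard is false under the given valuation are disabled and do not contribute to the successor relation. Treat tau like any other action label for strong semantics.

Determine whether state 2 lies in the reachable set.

After dropping false guards: 9 live edges.
depth 0: {0}
depth 1: {3}  cumulative {0,3}
depth 2: {6}  cumulative {0,3,6}
Reachable = {0,3,6}

Answer: UNREACHABLE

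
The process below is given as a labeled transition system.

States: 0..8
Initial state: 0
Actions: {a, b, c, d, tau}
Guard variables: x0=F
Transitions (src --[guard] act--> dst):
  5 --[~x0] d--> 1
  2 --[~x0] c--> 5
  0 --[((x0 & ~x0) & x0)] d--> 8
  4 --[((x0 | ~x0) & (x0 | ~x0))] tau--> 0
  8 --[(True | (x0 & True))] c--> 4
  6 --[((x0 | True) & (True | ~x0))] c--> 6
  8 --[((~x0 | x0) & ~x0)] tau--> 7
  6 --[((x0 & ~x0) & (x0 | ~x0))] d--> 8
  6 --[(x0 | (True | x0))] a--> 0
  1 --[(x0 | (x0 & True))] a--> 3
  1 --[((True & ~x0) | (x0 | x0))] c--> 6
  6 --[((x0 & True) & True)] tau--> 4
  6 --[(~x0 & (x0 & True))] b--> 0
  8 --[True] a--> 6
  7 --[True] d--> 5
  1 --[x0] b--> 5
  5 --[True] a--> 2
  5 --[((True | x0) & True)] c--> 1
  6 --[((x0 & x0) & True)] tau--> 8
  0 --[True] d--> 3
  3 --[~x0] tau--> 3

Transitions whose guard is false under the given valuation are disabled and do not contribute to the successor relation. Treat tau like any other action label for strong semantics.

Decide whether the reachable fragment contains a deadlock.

Reach set: {0,3}
  0: d→3  [deg 1]
  3: tau→3  [deg 1]

Answer: DEADLOCK-FREE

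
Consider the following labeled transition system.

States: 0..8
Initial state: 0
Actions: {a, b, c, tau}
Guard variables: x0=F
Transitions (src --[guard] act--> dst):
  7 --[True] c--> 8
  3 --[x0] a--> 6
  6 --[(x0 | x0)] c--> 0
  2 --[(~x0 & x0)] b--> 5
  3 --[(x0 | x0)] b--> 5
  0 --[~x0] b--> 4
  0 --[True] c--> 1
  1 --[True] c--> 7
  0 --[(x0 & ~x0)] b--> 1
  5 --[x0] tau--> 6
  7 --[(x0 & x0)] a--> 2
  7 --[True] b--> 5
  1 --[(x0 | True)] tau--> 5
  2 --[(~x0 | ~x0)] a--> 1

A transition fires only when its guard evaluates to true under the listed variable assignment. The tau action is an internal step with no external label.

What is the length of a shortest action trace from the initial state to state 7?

Layered search for 7:
  depth 0: {0}
  depth 1: {1,4}
  depth 2: {5,7}
7 enters at depth 2; path c·c

Answer: 2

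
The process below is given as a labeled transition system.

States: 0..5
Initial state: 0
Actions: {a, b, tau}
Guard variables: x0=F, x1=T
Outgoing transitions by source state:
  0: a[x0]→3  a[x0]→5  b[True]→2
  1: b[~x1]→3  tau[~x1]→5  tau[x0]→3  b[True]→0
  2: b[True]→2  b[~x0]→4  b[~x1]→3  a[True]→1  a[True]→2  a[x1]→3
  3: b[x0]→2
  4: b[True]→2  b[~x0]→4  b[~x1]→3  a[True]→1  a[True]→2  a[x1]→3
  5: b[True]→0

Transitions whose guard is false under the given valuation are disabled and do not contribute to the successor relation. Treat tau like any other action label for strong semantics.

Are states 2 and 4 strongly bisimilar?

Bisimulation quotient by refinement:
  π0 = {{0,1,2,3,4,5}}
  π1 = {{0,1,5},{2,4},{3}}
  π2 = {{0},{1,5},{2,4},{3}}
Fixed point at round 3; 4 class(es).
[2]={2,4}  [4]={2,4}

Answer: BISIMILAR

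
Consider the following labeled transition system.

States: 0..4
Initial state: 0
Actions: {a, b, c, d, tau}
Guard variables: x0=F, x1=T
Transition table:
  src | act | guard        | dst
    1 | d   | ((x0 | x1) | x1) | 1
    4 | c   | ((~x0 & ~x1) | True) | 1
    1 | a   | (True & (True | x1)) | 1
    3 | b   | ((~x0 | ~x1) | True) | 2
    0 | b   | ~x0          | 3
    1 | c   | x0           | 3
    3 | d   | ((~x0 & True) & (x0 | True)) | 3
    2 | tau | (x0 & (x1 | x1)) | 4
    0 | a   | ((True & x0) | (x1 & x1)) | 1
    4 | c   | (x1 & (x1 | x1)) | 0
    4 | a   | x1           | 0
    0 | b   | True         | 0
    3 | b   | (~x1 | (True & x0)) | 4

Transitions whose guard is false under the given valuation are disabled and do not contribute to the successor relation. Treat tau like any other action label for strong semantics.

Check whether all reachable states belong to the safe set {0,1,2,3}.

Allowed set {0,1,2,3}
Reach set: {0,1,2,3}
  0: ✓
  1: ✓
  2: ✓
  3: ✓

Answer: INVARIANT HOLDS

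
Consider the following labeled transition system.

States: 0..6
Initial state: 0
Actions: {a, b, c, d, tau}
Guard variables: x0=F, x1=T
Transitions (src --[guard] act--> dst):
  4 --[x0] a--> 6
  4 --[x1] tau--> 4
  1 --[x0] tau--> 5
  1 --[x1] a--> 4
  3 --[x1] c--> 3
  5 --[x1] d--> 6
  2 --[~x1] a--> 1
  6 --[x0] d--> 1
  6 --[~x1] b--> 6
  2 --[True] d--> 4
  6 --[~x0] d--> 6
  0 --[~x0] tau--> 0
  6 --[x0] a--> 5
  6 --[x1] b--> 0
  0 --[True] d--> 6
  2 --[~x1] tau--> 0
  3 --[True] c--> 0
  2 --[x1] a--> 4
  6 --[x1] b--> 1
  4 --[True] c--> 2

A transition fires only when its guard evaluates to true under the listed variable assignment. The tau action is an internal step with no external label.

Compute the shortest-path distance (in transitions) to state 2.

Answer: 4

Working:
Layered search for 2:
  L0 = {0}
  L1 = {6}
  L2 = {1}
  L3 = {4}
  L4 = {2}
depth(2)=4, e.g. d·b·a·c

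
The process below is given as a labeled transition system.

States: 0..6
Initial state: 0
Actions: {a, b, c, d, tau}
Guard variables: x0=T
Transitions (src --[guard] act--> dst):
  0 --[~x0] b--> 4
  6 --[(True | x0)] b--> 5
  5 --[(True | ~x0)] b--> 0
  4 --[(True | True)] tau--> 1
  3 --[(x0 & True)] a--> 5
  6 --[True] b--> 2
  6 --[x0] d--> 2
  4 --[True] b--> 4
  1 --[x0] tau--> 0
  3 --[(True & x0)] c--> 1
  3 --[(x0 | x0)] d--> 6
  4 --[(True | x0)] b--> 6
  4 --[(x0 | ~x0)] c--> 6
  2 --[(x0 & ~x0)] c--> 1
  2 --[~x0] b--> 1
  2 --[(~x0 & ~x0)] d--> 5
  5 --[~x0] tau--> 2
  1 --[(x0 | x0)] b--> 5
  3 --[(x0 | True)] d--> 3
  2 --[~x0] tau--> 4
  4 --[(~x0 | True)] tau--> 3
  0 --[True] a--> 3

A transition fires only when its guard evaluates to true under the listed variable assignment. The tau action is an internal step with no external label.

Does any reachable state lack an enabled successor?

Answer: DEADLOCK at state 2

Analysis:
Reach set: {0,1,2,3,5,6}
  0: a→3  [1 exit(s)]
  1: b→5  tau→0  [2 exit(s)]
  2: ∅  [deadlock]
  3: a→5  c→1  d→3  d→6  [4 exit(s)]
  5: b→0  [1 exit(s)]
  6: b→2  b→5  d→2  [3 exit(s)]
trace reaching 2: a·d·b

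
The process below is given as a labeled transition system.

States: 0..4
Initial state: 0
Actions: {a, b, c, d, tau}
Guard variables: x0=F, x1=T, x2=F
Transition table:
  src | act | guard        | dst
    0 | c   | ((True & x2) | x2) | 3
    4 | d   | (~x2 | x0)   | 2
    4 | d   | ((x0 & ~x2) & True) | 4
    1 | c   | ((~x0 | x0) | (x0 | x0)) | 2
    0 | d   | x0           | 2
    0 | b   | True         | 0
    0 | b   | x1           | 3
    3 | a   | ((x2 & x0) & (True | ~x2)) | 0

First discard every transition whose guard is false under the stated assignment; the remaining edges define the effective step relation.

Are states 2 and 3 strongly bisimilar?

Answer: BISIMILAR

Trace:
Refine partition for ~:
  π0 = {{0,1,2,3,4}}
  π1 = {{0},{1},{2,3},{4}}
Fixed point at round 2; 4 class(es).
2∈{2,3}, 3∈{2,3}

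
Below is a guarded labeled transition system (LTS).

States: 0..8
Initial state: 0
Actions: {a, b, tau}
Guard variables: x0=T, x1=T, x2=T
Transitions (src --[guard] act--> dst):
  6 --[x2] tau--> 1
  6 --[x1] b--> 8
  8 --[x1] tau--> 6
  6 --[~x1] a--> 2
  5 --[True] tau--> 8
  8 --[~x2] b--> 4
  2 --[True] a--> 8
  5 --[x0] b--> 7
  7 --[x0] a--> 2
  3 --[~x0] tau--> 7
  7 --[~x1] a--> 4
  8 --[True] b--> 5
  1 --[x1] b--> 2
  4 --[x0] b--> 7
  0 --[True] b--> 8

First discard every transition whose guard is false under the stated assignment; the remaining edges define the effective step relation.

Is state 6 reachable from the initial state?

11 transition(s) survive guard evaluation.
Layer 0: {0}
Layer 1: {8}  now seen {0,8}
Layer 2: {5,6}  now seen {0,5,6,8}
Layer 3: {1,7}  now seen {0,1,5,6,7,8}
Layer 4: {2}  now seen {0,1,2,5,6,7,8}
Reach set: {0,1,2,5,6,7,8}
Path to 6: b·tau

Answer: REACHABLE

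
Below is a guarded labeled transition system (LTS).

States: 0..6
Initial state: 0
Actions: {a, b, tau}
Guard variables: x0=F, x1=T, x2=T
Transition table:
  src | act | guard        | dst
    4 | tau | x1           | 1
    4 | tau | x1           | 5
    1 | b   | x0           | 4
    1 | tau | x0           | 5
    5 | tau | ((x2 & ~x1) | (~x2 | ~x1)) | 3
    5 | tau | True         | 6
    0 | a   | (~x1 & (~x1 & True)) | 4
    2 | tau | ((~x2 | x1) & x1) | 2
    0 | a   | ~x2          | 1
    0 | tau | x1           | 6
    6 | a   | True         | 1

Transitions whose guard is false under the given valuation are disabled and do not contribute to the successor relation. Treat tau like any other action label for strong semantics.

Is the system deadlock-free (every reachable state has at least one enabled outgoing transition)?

R = {0,1,6}
  0: tau→6  [1 exit(s)]
  1: ∅  [no exit]
  6: a→1  [1 exit(s)]
witness 1: tau·a

Answer: DEADLOCK at state 1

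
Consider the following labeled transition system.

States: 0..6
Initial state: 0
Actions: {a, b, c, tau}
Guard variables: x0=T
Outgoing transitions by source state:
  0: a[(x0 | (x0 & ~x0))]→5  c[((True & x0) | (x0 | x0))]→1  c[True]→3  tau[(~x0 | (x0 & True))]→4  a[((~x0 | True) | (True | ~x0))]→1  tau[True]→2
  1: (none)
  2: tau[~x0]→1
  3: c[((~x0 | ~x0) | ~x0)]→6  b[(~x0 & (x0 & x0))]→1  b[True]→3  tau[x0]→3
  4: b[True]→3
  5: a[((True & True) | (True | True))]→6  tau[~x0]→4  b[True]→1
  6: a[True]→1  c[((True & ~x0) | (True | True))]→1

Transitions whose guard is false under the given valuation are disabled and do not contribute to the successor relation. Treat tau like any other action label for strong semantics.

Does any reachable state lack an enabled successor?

R = {0,1,2,3,4,5,6}
  0: a→1  a→5  c→1  c→3  tau→2  tau→4  [6 exit(s)]
  1: ∅  [no exit]
  2: ∅  [no exit]
  3: b→3  tau→3  [2 exit(s)]
  4: b→3  [1 exit(s)]
  5: a→6  b→1  [2 exit(s)]
  6: a→1  c→1  [2 exit(s)]
Path to 1: a

Answer: DEADLOCK at state 1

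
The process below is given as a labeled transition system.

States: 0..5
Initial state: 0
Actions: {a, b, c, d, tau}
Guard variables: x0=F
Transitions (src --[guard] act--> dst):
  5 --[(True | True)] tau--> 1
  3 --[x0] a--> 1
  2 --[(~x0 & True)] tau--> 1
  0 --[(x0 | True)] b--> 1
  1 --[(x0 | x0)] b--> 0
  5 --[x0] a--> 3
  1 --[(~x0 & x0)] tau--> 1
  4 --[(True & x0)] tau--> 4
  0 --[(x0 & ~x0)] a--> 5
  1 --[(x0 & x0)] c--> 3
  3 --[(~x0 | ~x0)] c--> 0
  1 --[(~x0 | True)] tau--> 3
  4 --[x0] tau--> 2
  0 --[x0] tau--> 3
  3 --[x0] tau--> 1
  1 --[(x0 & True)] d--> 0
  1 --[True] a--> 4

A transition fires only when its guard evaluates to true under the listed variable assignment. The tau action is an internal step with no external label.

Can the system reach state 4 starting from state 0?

After dropping false guards: 6 live edges.
Layer 0: {0}
Layer 1: {1}  total {0,1}
Layer 2: {3,4}  total {0,1,3,4}
Reach set: {0,1,3,4}
Path to 4: b·a

Answer: REACHABLE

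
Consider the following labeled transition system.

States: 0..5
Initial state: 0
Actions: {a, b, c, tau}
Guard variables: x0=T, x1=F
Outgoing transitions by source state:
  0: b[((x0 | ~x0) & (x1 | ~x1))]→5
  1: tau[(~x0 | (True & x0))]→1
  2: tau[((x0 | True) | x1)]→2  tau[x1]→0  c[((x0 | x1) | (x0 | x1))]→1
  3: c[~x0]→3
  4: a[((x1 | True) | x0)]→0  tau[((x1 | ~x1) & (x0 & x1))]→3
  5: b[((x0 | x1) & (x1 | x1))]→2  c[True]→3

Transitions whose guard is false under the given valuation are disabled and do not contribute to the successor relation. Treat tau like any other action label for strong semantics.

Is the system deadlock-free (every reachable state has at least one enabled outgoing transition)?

Answer: DEADLOCK at state 3

Working:
Reach set: {0,3,5}
  0: b→5  [deg 1]
  3: ∅  [deadlock]
  5: c→3  [deg 1]
witness 3: b·c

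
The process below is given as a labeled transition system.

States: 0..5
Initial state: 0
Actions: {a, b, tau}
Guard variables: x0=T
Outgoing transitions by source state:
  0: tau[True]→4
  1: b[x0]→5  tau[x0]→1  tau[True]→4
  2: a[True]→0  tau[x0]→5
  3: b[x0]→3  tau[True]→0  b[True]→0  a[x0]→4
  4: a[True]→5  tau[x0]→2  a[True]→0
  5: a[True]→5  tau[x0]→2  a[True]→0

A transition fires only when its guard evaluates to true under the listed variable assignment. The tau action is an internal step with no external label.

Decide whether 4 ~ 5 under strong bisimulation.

Refine partition for ~:
  P[0] = {{0,1,2,3,4,5}}
  P[1] = {{0},{1},{2,4,5},{3}}
  P[2] = {{0},{1},{2},{3},{4,5}}
Fixed point at round 3; 5 class(es).
4∈{4,5}, 5∈{4,5}

Answer: BISIMILAR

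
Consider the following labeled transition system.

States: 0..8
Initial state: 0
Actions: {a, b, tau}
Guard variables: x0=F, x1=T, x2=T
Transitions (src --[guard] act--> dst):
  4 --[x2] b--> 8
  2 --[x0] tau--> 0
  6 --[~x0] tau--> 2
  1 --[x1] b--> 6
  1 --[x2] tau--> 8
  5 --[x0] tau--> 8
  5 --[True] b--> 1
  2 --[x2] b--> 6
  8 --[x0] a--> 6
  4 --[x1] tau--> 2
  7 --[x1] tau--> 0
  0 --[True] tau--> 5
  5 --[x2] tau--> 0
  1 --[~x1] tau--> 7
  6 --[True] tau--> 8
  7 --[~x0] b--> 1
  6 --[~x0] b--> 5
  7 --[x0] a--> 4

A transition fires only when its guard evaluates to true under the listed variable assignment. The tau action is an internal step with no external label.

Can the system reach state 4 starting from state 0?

Answer: UNREACHABLE

Working:
After dropping false guards: 13 live edges.
depth 0: {0}
depth 1: {5}  total {0,5}
depth 2: {1}  total {0,1,5}
depth 3: {6,8}  total {0,1,5,6,8}
depth 4: {2}  total {0,1,2,5,6,8}
Reach set: {0,1,2,5,6,8}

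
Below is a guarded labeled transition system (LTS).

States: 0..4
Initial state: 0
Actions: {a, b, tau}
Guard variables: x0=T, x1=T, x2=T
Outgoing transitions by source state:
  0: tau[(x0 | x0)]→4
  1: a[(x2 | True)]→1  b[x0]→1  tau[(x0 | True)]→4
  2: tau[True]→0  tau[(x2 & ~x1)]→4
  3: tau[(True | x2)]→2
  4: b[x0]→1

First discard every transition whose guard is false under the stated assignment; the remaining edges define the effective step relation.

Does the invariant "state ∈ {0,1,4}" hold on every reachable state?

Allowed set {0,1,4}
R = {0,1,4}
  0: ok
  1: ok
  4: ok

Answer: INVARIANT HOLDS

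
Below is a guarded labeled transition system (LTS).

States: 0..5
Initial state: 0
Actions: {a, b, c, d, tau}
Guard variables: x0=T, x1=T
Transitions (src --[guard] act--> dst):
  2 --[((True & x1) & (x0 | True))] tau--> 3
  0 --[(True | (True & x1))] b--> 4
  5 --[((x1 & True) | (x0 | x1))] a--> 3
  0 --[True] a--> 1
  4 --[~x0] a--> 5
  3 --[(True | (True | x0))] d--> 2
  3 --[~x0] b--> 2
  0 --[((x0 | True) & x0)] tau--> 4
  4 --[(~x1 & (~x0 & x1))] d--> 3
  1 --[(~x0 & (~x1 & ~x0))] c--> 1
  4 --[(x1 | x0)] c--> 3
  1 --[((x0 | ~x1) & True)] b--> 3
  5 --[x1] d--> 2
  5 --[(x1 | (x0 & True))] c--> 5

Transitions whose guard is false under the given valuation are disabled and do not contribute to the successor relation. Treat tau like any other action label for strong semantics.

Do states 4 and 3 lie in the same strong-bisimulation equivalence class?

Bisimulation quotient by refinement:
  π0 = {{0,1,2,3,4,5}}
  π1 = {{0},{1},{2},{3},{4},{5}}
stable after 2 split(s): 6 block(s)
class of 4: {4}; class of 3: {3}

Answer: NOT BISIMILAR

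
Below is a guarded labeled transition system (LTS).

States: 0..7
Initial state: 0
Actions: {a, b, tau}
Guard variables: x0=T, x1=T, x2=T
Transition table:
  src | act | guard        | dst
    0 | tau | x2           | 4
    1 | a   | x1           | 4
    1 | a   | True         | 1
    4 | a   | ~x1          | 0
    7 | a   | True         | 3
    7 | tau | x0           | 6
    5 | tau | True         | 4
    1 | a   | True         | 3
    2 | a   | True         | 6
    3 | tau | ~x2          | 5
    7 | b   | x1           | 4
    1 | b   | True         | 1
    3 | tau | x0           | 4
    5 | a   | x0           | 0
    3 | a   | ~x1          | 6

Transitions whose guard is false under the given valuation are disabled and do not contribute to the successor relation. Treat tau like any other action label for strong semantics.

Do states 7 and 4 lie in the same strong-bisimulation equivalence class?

Answer: NOT BISIMILAR

Analysis:
Refine partition for ~:
  P[0] = {{0,1,2,3,4,5,6,7}}
  P[1] = {{0,3},{1},{2},{4,6},{5},{7}}
stable after 2 split(s): 6 block(s)
class of 7: {7}; class of 4: {4,6}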